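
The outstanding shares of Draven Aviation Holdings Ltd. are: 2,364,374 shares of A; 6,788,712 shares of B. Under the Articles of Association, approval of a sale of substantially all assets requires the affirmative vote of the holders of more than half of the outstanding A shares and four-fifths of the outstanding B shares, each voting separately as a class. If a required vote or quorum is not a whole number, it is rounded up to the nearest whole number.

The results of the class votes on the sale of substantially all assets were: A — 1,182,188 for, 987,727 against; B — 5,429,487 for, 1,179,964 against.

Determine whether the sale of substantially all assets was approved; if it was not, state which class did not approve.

Not approved — the B shares did not give the required vote.

A: a majority of 2364374 is 1182188; 1,182,188 required, 1,182,188 in favor — approved.
B: 4/5 of 6788712 = 5430969.60, rounded up to 5430970; 5,430,970 required, 5,429,487 in favor — not approved.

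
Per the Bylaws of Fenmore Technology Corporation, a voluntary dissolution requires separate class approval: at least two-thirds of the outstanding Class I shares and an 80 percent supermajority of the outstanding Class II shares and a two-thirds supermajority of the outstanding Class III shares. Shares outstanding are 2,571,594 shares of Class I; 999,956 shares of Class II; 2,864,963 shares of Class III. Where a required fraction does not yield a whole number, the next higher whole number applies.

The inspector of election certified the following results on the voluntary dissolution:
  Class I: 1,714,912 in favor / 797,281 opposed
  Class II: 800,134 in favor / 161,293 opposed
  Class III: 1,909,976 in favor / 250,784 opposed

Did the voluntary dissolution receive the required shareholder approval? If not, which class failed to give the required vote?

Approved — every class gave the required vote.

Class I: 2/3 of 2571594 = 1714396; 1,714,396 required, 1,714,912 in favor — approved.
Class II: 4/5 of 999956 = 799964.80, rounded up to 799965; 799,965 required, 800,134 in favor — approved.
Class III: 2/3 of 2864963 = 1909975.33, rounded up to 1909976; 1,909,976 required, 1,909,976 in favor — approved.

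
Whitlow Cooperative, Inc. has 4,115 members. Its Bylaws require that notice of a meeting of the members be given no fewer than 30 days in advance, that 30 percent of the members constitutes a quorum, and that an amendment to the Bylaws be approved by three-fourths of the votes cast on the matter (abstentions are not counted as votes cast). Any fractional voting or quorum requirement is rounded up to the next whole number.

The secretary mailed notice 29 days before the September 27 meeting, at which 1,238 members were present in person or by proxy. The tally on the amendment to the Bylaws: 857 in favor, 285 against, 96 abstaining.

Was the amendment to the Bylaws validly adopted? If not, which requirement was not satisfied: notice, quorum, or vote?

Invalid — notice requirement not satisfied.

Notice: 29 days given; 30 required. Not satisfied.
Quorum: 30% of 4,115 = 1,234.50, rounded up to 1,235; 1,238 present. Satisfied.
Vote: requires three-fourths of the votes cast (1,238 − 96 abstaining = 1,142); 3/4 of 1142 = 856.50, rounded up to 857, so 857 needed; 857 in favor. Satisfied.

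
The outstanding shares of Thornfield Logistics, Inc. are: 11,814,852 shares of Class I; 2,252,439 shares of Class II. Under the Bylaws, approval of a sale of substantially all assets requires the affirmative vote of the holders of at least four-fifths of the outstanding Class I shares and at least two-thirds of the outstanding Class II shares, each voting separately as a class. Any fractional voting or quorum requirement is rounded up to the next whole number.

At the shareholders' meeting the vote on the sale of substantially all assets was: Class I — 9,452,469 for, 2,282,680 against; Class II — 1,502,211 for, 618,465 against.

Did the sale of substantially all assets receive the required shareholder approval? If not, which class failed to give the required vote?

Class I: 4/5 of 11814852 = 9451881.60, rounded up to 9451882; 9,451,882 required, 9,452,469 in favor — approved.
Class II: 2/3 of 2252439 = 1501626; 1,501,626 required, 1,502,211 in favor — approved.

Approved — every class gave the required vote.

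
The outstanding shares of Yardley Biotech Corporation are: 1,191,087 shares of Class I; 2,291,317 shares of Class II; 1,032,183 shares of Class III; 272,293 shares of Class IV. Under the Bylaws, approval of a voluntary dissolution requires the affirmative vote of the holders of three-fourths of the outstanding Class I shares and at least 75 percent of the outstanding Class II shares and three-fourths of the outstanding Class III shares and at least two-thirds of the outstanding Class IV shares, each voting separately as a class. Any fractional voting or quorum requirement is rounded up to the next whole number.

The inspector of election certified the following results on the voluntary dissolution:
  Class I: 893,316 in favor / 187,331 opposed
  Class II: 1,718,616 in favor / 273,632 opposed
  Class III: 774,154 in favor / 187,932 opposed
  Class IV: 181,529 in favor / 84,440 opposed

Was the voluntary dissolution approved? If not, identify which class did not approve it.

Approved — every class gave the required vote.

Class I: 3/4 of 1191087 = 893315.25, rounded up to 893316; 893,316 required, 893,316 in favor — approved.
Class II: 3/4 of 2291317 = 1718487.75, rounded up to 1718488; 1,718,488 required, 1,718,616 in favor — approved.
Class III: 3/4 of 1032183 = 774137.25, rounded up to 774138; 774,138 required, 774,154 in favor — approved.
Class IV: 2/3 of 272293 = 181528.67, rounded up to 181529; 181,529 required, 181,529 in favor — approved.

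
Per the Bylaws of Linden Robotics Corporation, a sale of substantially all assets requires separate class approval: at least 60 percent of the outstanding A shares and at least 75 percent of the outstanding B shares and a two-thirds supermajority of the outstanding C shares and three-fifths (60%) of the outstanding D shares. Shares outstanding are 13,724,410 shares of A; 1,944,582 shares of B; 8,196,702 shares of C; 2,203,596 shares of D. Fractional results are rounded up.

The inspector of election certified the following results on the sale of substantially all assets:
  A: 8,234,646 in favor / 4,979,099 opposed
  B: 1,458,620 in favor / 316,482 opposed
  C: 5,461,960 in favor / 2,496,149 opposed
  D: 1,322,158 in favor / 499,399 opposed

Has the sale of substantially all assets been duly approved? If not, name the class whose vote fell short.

A: 3/5 of 13724410 = 8234646; 8,234,646 required, 8,234,646 in favor — approved.
B: 3/4 of 1944582 = 1458436.50, rounded up to 1458437; 1,458,437 required, 1,458,620 in favor — approved.
C: 2/3 of 8196702 = 5464468; 5,464,468 required, 5,461,960 in favor — not approved.
D: 3/5 of 2203596 = 1322157.60, rounded up to 1322158; 1,322,158 required, 1,322,158 in favor — approved.

Not approved — the C shares did not give the required vote.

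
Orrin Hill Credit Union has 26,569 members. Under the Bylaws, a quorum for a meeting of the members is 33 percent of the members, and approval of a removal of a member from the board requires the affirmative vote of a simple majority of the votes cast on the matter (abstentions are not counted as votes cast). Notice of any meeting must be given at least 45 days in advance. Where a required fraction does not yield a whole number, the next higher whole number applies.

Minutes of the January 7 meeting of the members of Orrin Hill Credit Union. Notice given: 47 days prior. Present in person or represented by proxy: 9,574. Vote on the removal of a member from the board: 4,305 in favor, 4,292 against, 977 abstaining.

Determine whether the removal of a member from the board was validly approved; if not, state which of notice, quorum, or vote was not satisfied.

Notice: 47 days given; 45 required. Satisfied.
Quorum: 33% of 26,569 = 8,767.77, rounded up to 8,768; 9,574 present. Satisfied.
Vote: requires a majority of the votes cast (9,574 − 977 abstaining = 8,597); a majority of 8597 is 4299, so 4,299 needed; 4,305 in favor. Satisfied.

Valid — all requirements satisfied.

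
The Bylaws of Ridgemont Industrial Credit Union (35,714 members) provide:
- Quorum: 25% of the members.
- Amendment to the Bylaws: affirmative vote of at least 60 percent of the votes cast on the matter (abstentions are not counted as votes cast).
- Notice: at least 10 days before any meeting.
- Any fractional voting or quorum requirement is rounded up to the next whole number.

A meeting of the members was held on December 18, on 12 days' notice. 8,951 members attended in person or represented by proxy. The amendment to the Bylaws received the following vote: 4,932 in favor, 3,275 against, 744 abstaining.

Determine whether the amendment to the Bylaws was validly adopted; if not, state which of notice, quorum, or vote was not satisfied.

Notice: 12 days given; 10 required. Satisfied.
Quorum: 25% of 35,714 = 8,928.50, rounded up to 8,929; 8,951 present. Satisfied.
Vote: requires three-fifths of the votes cast (8,951 − 744 abstaining = 8,207); 3/5 of 8207 = 4924.20, rounded up to 4925, so 4,925 needed; 4,932 in favor. Satisfied.

Valid — all requirements satisfied.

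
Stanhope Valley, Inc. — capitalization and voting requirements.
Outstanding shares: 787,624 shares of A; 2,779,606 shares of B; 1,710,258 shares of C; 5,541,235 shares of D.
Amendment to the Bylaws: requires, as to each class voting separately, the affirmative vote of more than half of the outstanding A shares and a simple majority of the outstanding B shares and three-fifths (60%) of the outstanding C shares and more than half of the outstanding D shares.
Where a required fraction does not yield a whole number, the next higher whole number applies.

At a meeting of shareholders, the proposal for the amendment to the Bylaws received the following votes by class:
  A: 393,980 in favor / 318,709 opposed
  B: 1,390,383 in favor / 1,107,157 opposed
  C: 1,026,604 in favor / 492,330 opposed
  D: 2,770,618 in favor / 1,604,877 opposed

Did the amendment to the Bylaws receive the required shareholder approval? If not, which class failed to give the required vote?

Approved — every class gave the required vote.

A: a majority of 787624 is 393813; 393,813 required, 393,980 in favor — approved.
B: a majority of 2779606 is 1389804; 1,389,804 required, 1,390,383 in favor — approved.
C: 3/5 of 1710258 = 1026154.80, rounded up to 1026155; 1,026,155 required, 1,026,604 in favor — approved.
D: a majority of 5541235 is 2770618; 2,770,618 required, 2,770,618 in favor — approved.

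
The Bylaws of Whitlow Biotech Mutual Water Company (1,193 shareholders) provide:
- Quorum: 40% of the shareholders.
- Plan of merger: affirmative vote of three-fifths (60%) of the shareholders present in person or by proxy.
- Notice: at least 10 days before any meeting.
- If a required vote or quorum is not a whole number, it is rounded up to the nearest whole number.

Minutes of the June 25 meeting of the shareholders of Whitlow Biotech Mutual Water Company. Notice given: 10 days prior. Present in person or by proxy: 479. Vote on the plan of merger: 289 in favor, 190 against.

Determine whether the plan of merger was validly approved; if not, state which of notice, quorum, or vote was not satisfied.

Valid — all requirements satisfied.

Notice: 10 days given; 10 required. Satisfied.
Quorum: 40% of 1,193 = 477.20, rounded up to 478; 479 present. Satisfied.
Vote: requires three-fifths of those present (479); 3/5 of 479 = 287.40, rounded up to 288, so 288 needed; 289 in favor. Satisfied.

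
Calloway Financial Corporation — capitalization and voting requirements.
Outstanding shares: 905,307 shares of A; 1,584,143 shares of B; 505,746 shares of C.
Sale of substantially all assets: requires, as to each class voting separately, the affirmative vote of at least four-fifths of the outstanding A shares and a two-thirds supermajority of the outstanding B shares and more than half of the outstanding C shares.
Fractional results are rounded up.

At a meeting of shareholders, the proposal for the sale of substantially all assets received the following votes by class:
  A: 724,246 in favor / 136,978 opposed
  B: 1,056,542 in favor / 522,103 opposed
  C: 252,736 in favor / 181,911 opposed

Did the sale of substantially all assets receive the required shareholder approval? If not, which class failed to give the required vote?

Not approved — the C shares did not give the required vote.

A: 4/5 of 905307 = 724245.60, rounded up to 724246; 724,246 required, 724,246 in favor — approved.
B: 2/3 of 1584143 = 1056095.33, rounded up to 1056096; 1,056,096 required, 1,056,542 in favor — approved.
C: a majority of 505746 is 252874; 252,874 required, 252,736 in favor — not approved.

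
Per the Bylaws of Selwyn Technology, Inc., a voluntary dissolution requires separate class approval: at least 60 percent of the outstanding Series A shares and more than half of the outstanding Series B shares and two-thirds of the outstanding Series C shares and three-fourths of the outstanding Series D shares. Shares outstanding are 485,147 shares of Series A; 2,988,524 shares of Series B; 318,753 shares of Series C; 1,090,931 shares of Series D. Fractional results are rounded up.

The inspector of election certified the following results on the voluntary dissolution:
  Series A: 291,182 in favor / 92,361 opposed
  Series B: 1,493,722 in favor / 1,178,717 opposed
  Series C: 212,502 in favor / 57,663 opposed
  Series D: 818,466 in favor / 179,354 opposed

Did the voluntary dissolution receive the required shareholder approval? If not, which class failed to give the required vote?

Series A: 3/5 of 485147 = 291088.20, rounded up to 291089; 291,089 required, 291,182 in favor — approved.
Series B: a majority of 2988524 is 1494263; 1,494,263 required, 1,493,722 in favor — not approved.
Series C: 2/3 of 318753 = 212502; 212,502 required, 212,502 in favor — approved.
Series D: 3/4 of 1090931 = 818198.25, rounded up to 818199; 818,199 required, 818,466 in favor — approved.

Not approved — the Series B shares did not give the required vote.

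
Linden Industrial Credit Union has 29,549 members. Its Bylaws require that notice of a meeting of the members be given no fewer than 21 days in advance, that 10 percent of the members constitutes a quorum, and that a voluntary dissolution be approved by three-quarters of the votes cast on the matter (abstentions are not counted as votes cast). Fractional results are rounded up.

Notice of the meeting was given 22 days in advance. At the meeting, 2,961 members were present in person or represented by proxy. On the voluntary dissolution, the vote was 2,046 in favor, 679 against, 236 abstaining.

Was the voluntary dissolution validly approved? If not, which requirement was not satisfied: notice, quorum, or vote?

Notice: 22 days given; 21 required. Satisfied.
Quorum: 10% of 29,549 = 2,954.90, rounded up to 2,955; 2,961 present. Satisfied.
Vote: requires three-fourths of the votes cast (2,961 − 236 abstaining = 2,725); 3/4 of 2725 = 2043.75, rounded up to 2044, so 2,044 needed; 2,046 in favor. Satisfied.

Valid — all requirements satisfied.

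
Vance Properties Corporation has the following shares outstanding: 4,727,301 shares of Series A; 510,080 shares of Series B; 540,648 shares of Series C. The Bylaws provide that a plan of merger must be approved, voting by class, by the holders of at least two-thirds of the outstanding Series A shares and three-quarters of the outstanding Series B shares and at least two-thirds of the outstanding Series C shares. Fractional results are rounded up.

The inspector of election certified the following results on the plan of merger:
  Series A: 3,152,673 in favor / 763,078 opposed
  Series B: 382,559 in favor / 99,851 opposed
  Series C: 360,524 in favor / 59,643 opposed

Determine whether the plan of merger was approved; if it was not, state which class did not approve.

Not approved — the Series B shares did not give the required vote.

Series A: 2/3 of 4727301 = 3151534; 3,151,534 required, 3,152,673 in favor — approved.
Series B: 3/4 of 510080 = 382560; 382,560 required, 382,559 in favor — not approved.
Series C: 2/3 of 540648 = 360432; 360,432 required, 360,524 in favor — approved.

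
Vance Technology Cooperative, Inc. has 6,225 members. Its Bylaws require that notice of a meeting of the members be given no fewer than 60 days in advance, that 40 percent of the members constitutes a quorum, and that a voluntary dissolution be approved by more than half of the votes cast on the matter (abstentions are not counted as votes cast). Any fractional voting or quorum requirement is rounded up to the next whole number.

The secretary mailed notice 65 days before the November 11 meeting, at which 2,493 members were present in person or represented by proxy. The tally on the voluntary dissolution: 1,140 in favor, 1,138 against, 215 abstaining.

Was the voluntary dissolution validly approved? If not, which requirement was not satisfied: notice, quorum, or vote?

Valid — all requirements satisfied.

Notice: 65 days given; 60 required. Satisfied.
Quorum: 40% of 6,225 = 2,490; 2,493 present. Satisfied.
Vote: requires a majority of the votes cast (2,493 − 215 abstaining = 2,278); a majority of 2278 is 1140, so 1,140 needed; 1,140 in favor. Satisfied.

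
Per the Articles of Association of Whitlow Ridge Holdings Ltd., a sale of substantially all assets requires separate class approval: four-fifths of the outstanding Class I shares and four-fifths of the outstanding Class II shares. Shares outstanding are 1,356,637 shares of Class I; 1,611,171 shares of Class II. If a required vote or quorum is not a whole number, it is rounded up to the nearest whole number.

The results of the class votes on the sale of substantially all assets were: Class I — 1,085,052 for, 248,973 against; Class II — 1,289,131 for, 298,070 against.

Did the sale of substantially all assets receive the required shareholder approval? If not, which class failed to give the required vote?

Not approved — the Class I shares did not give the required vote.

Class I: 4/5 of 1356637 = 1085309.60, rounded up to 1085310; 1,085,310 required, 1,085,052 in favor — not approved.
Class II: 4/5 of 1611171 = 1288936.80, rounded up to 1288937; 1,288,937 required, 1,289,131 in favor — approved.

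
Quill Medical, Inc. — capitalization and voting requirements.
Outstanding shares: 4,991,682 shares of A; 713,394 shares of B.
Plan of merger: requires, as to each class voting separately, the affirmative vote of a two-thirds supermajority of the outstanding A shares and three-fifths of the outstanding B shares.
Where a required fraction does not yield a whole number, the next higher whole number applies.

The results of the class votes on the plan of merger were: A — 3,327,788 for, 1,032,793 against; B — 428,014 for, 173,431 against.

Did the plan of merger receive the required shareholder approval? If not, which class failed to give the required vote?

Not approved — the B shares did not give the required vote.

A: 2/3 of 4991682 = 3327788; 3,327,788 required, 3,327,788 in favor — approved.
B: 3/5 of 713394 = 428036.40, rounded up to 428037; 428,037 required, 428,014 in favor — not approved.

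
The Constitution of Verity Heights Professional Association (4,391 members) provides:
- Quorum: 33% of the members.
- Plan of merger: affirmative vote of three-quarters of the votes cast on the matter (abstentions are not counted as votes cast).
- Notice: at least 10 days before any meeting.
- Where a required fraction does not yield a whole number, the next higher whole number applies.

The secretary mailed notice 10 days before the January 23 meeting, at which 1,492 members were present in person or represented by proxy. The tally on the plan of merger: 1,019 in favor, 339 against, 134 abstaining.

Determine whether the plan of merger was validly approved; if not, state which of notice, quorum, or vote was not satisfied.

Valid — all requirements satisfied.

Notice: 10 days given; 10 required. Satisfied.
Quorum: 33% of 4,391 = 1,449.03, rounded up to 1,450; 1,492 present. Satisfied.
Vote: requires three-fourths of the votes cast (1,492 − 134 abstaining = 1,358); 3/4 of 1358 = 1018.50, rounded up to 1019, so 1,019 needed; 1,019 in favor. Satisfied.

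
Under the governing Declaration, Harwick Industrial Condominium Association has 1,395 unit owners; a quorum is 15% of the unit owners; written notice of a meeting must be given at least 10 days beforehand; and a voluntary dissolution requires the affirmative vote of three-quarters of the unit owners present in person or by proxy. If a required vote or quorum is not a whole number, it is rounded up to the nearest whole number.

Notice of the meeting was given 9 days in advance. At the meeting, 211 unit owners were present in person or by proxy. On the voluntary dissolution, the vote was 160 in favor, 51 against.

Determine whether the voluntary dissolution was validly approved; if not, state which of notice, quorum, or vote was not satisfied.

Invalid — notice requirement not satisfied.

Notice: 9 days given; 10 required. Not satisfied.
Quorum: 15% of 1,395 = 209.25, rounded up to 210; 211 present. Satisfied.
Vote: requires three-fourths of those present (211); 3/4 of 211 = 158.25, rounded up to 159, so 159 needed; 160 in favor. Satisfied.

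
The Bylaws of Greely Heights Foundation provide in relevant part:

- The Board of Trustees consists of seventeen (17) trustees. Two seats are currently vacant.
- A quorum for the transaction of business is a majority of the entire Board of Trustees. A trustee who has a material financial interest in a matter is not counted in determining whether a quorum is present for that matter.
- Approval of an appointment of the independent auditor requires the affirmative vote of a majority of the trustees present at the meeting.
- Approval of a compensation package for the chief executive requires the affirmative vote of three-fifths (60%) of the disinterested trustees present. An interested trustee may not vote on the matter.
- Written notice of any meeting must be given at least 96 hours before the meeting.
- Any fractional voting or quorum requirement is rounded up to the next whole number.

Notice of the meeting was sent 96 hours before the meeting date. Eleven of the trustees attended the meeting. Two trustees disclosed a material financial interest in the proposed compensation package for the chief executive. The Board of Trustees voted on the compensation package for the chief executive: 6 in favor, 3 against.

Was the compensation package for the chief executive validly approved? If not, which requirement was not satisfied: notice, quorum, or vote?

Valid — all requirements satisfied.

Notice: 96 hours given; 96 required (96 ≥ 96). Satisfied.
Quorum: 11 present, but the 2 interested trustees do not count, leaving 9. Quorum is 9. Satisfied.
Vote: the compensation package for the chief executive requires three-fifths of the disinterested trustees present (11 − 2 = 9). 3/5 of 9 = 5.40, rounded up to 6, so 6 affirmative votes are needed; 6 voted in favor. Satisfied.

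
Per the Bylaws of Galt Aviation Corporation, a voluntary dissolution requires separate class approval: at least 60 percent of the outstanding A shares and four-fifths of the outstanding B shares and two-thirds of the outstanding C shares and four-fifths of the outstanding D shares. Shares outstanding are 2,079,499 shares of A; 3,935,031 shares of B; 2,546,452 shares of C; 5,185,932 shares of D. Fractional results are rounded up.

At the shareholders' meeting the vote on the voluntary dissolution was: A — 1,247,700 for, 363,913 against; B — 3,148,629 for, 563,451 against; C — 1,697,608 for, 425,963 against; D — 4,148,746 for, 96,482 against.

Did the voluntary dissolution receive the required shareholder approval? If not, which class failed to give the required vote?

A: 3/5 of 2079499 = 1247699.40, rounded up to 1247700; 1,247,700 required, 1,247,700 in favor — approved.
B: 4/5 of 3935031 = 3148024.80, rounded up to 3148025; 3,148,025 required, 3,148,629 in favor — approved.
C: 2/3 of 2546452 = 1697634.67, rounded up to 1697635; 1,697,635 required, 1,697,608 in favor — not approved.
D: 4/5 of 5185932 = 4148745.60, rounded up to 4148746; 4,148,746 required, 4,148,746 in favor — approved.

Not approved — the C shares did not give the required vote.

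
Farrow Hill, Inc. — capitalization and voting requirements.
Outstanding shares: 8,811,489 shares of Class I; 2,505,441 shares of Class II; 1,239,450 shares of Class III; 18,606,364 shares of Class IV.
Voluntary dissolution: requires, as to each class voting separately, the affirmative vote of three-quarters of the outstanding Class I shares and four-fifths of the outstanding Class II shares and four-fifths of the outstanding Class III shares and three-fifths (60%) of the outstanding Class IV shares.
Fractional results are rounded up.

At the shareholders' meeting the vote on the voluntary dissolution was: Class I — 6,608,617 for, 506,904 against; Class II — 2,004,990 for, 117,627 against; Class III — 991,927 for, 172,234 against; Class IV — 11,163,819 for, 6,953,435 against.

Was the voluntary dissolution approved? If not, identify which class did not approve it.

Approved — every class gave the required vote.

Class I: 3/4 of 8811489 = 6608616.75, rounded up to 6608617; 6,608,617 required, 6,608,617 in favor — approved.
Class II: 4/5 of 2505441 = 2004352.80, rounded up to 2004353; 2,004,353 required, 2,004,990 in favor — approved.
Class III: 4/5 of 1239450 = 991560; 991,560 required, 991,927 in favor — approved.
Class IV: 3/5 of 18606364 = 11163818.40, rounded up to 11163819; 11,163,819 required, 11,163,819 in favor — approved.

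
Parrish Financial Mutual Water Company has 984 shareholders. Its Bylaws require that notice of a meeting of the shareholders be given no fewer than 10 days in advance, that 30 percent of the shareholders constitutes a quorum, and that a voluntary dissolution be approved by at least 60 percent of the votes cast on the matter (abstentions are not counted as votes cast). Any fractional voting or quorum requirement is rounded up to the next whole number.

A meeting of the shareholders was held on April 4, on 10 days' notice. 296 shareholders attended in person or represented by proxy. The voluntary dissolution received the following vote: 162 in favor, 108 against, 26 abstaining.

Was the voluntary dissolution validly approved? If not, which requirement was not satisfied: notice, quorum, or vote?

Valid — all requirements satisfied.

Notice: 10 days given; 10 required. Satisfied.
Quorum: 30% of 984 = 295.20, rounded up to 296; 296 present. Satisfied.
Vote: requires three-fifths of the votes cast (296 − 26 abstaining = 270); 3/5 of 270 = 162, so 162 needed; 162 in favor. Satisfied.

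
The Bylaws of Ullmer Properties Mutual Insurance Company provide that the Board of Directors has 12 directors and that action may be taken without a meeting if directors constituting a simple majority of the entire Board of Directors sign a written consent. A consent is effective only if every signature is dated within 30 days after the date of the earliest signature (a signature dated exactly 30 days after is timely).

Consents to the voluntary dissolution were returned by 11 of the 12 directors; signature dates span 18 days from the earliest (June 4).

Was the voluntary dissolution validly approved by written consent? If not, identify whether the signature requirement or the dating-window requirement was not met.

Effective — both the signature and dating-window requirements are satisfied.

Signatures required: a simple majority of 12 — a majority of 12 is 7, so 7 needed; 11 signed. Sufficient.
Dating window: the latest signature is 18 days after the earliest; the limit is 30 days. Within the window.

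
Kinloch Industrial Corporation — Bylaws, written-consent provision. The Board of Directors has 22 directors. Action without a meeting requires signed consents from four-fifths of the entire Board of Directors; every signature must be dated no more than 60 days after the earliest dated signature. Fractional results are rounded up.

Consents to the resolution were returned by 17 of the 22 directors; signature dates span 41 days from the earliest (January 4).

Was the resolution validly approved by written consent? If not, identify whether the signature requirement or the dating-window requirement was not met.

Signatures required: four-fifths of 22 — 4/5 of 22 = 17.60, rounded up to 18, so 18 needed; 17 signed. Insufficient.
Dating window: the latest signature is 41 days after the earliest; the limit is 60 days. Within the window.

Not effective — insufficient signatures.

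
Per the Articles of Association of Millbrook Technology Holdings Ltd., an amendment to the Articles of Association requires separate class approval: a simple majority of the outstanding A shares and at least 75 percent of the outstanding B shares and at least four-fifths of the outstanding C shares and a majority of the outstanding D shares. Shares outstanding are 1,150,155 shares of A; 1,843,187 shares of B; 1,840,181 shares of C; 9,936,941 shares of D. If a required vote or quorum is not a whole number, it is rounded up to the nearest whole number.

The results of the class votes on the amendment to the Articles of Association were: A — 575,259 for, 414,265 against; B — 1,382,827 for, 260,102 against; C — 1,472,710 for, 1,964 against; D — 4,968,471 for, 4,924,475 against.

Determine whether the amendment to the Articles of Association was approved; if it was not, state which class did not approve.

A: a majority of 1150155 is 575078; 575,078 required, 575,259 in favor — approved.
B: 3/4 of 1843187 = 1382390.25, rounded up to 1382391; 1,382,391 required, 1,382,827 in favor — approved.
C: 4/5 of 1840181 = 1472144.80, rounded up to 1472145; 1,472,145 required, 1,472,710 in favor — approved.
D: a majority of 9936941 is 4968471; 4,968,471 required, 4,968,471 in favor — approved.

Approved — every class gave the required vote.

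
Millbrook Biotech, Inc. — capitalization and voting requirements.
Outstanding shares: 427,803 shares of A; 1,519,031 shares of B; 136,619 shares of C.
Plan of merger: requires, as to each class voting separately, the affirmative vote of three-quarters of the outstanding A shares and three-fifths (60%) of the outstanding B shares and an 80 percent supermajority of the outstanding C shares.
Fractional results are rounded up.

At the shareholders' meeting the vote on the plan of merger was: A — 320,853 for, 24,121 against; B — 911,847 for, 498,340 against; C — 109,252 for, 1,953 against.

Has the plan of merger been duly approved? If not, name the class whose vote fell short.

A: 3/4 of 427803 = 320852.25, rounded up to 320853; 320,853 required, 320,853 in favor — approved.
B: 3/5 of 1519031 = 911418.60, rounded up to 911419; 911,419 required, 911,847 in favor — approved.
C: 4/5 of 136619 = 109295.20, rounded up to 109296; 109,296 required, 109,252 in favor — not approved.

Not approved — the C shares did not give the required vote.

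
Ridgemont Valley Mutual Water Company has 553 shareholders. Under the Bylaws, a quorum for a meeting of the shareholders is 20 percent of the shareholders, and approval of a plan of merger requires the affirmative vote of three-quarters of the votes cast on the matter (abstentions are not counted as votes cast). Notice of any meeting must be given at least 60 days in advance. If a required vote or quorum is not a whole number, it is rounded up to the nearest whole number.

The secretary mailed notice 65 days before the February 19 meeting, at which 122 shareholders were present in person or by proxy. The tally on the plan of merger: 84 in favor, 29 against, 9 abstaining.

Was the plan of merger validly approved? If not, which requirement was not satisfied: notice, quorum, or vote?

Notice: 65 days given; 60 required. Satisfied.
Quorum: 20% of 553 = 110.60, rounded up to 111; 122 present. Satisfied.
Vote: requires three-fourths of the votes cast (122 − 9 abstaining = 113); 3/4 of 113 = 84.75, rounded up to 85, so 85 needed; 84 in favor. Not satisfied.

Invalid — vote requirement not satisfied.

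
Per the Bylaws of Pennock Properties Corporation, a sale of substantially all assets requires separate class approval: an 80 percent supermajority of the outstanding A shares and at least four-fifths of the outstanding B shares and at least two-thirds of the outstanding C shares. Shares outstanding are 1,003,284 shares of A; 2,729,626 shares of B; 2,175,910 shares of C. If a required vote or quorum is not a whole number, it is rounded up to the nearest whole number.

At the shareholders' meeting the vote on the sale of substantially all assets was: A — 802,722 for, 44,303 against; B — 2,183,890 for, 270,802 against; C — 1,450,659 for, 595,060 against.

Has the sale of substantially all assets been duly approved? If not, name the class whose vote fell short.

Approved — every class gave the required vote.

A: 4/5 of 1003284 = 802627.20, rounded up to 802628; 802,628 required, 802,722 in favor — approved.
B: 4/5 of 2729626 = 2183700.80, rounded up to 2183701; 2,183,701 required, 2,183,890 in favor — approved.
C: 2/3 of 2175910 = 1450606.67, rounded up to 1450607; 1,450,607 required, 1,450,659 in favor — approved.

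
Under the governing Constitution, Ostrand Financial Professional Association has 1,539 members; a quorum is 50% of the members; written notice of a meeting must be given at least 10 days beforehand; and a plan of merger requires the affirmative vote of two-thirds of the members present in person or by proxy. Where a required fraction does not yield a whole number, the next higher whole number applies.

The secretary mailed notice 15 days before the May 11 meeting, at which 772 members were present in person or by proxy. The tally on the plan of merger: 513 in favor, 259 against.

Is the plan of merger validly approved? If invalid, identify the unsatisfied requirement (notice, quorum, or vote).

Invalid — vote requirement not satisfied.

Notice: 15 days given; 10 required. Satisfied.
Quorum: 50% of 1,539 = 769.50, rounded up to 770; 772 present. Satisfied.
Vote: requires two-thirds of those present (772); 2/3 of 772 = 514.67, rounded up to 515, so 515 needed; 513 in favor. Not satisfied.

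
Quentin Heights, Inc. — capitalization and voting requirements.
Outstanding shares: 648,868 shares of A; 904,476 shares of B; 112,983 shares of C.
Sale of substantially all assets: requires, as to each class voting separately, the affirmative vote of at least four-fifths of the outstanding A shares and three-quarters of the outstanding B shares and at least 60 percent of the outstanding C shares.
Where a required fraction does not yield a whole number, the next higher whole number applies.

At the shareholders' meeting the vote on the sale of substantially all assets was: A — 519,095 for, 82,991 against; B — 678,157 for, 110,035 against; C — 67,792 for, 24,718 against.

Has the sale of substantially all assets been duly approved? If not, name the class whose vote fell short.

A: 4/5 of 648868 = 519094.40, rounded up to 519095; 519,095 required, 519,095 in favor — approved.
B: 3/4 of 904476 = 678357; 678,357 required, 678,157 in favor — not approved.
C: 3/5 of 112983 = 67789.80, rounded up to 67790; 67,790 required, 67,792 in favor — approved.

Not approved — the B shares did not give the required vote.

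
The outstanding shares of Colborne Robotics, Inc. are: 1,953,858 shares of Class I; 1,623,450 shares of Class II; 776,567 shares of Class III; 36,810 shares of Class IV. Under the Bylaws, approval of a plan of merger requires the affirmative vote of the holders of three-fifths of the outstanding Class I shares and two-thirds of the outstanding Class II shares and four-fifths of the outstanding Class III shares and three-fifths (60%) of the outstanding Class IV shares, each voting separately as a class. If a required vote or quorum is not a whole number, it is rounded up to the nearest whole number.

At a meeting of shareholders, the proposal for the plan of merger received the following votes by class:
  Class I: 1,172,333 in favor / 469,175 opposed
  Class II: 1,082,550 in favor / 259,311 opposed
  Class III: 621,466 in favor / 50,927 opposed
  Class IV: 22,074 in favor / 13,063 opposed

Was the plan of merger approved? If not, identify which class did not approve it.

Class I: 3/5 of 1953858 = 1172314.80, rounded up to 1172315; 1,172,315 required, 1,172,333 in favor — approved.
Class II: 2/3 of 1623450 = 1082300; 1,082,300 required, 1,082,550 in favor — approved.
Class III: 4/5 of 776567 = 621253.60, rounded up to 621254; 621,254 required, 621,466 in favor — approved.
Class IV: 3/5 of 36810 = 22086; 22,086 required, 22,074 in favor — not approved.

Not approved — the Class IV shares did not give the required vote.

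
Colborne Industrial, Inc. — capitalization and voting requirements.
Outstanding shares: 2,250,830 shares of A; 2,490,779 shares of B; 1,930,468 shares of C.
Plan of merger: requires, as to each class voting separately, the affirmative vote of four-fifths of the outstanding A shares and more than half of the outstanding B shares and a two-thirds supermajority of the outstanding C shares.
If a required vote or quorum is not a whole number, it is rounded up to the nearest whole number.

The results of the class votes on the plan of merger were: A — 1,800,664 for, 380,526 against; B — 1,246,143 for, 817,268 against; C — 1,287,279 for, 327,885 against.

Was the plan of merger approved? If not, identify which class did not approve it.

Approved — every class gave the required vote.

A: 4/5 of 2250830 = 1800664; 1,800,664 required, 1,800,664 in favor — approved.
B: a majority of 2490779 is 1245390; 1,245,390 required, 1,246,143 in favor — approved.
C: 2/3 of 1930468 = 1286978.67, rounded up to 1286979; 1,286,979 required, 1,287,279 in favor — approved.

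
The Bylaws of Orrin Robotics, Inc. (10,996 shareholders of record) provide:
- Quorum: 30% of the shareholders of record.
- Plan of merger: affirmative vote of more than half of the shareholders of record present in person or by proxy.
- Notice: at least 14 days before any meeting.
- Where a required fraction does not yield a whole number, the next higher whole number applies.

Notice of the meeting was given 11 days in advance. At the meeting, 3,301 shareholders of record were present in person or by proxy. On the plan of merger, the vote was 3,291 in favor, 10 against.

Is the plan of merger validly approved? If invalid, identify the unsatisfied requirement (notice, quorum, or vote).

Invalid — notice requirement not satisfied.

Notice: 11 days given; 14 required. Not satisfied.
Quorum: 30% of 10,996 = 3,298.80, rounded up to 3,299; 3,301 present. Satisfied.
Vote: requires a majority of those present (3,301); a majority of 3301 is 1651, so 1,651 needed; 3,291 in favor. Satisfied.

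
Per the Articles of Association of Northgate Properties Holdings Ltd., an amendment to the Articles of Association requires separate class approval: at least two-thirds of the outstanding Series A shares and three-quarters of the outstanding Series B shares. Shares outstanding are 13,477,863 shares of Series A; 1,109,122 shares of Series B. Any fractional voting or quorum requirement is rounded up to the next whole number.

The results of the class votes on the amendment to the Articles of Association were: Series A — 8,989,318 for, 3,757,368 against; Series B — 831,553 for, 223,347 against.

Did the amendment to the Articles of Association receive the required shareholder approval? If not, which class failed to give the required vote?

Not approved — the Series B shares did not give the required vote.

Series A: 2/3 of 13477863 = 8985242; 8,985,242 required, 8,989,318 in favor — approved.
Series B: 3/4 of 1109122 = 831841.50, rounded up to 831842; 831,842 required, 831,553 in favor — not approved.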